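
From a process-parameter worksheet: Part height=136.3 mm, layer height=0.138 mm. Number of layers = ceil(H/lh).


Layers = ceil(136.3/0.138) = 988


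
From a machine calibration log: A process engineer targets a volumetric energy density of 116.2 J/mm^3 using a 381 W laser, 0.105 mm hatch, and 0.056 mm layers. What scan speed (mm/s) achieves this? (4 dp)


v = 381 / (116.2*0.105*0.056) = 557.6241 mm/s


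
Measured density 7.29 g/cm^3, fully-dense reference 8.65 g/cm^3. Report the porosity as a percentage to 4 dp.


Porosity = (1-7.29/8.65)*100 = 15.7225 %


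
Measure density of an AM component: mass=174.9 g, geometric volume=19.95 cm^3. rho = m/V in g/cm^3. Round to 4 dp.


rho = 174.9 / 19.95 = 8.7669 g/cm^3


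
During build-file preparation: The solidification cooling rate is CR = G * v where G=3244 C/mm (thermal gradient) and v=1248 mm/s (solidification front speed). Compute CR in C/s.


CR = 3244 * 1248 = 4048512 C/s


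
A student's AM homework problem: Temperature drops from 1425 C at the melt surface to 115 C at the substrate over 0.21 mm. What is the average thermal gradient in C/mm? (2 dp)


G = (1425-115)/0.21 = 6238.1 C/mm


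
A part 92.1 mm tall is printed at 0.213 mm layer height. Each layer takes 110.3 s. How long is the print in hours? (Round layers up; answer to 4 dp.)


Layers = ceil(92.1/0.213) = 433
t = 433 * 110.3 / 3600 = 13.2666 hrs


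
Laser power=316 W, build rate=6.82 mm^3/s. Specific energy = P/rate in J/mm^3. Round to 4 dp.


SE = 316 / 6.82 = 46.3343 J/mm^3


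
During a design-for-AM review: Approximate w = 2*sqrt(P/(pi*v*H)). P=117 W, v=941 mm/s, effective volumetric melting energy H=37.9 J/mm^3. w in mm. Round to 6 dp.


w = 2*sqrt(117/(pi*941*37.9)) = 0.06463 mm


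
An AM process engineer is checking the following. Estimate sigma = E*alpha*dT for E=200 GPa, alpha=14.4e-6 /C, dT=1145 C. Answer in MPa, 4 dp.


sigma = 200*1000 * 14.4e-6 * 1145 = 3297.6 MPa


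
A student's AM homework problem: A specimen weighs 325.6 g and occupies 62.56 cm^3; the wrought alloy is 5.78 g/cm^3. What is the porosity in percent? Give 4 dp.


rho_part = 325.6 / 62.56 = 5.20460358 g/cm^3
Porosity = (1 - 5.20460358/5.78)*100 = 9.955 %


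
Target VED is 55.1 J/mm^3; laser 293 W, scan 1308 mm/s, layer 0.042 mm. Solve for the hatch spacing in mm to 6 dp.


h = 293 / (55.1*1308*0.042) = 0.096796 mm


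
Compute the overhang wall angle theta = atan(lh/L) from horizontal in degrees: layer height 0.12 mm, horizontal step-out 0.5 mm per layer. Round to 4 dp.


angle = atan(0.12/0.5) = 13.4957 degrees


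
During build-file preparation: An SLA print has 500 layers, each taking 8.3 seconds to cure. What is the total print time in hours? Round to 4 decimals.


t = 500 * 8.3 / 3600 = 1.1528 hrs


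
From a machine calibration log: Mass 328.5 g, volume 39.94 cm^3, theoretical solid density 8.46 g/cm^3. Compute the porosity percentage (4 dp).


rho_part = 328.5 / 39.94 = 8.22483726 g/cm^3
Porosity = (1 - 8.22483726/8.46)*100 = 2.7797 %


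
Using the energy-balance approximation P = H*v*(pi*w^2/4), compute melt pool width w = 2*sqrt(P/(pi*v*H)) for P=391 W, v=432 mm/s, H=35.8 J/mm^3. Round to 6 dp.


w = 2*sqrt(391/(pi*432*35.8)) = 0.179416 mm


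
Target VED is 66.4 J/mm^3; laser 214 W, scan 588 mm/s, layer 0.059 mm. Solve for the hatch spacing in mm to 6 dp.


h = 214 / (66.4*588*0.059) = 0.0929 mm


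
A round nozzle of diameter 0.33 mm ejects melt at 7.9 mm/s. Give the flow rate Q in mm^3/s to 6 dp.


A = pi*(0.33/2)^2 = 0.08552986 mm^2
Q = 0.08552986 * 7.9 = 0.675686 mm^3/s


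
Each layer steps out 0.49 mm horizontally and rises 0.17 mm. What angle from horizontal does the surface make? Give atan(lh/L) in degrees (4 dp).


angle = atan(0.17/0.49) = 19.1336 degrees


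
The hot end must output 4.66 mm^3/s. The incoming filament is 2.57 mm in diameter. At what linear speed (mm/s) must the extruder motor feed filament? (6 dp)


A = pi*(2.57/2)^2 = 5.187476
v = 4.66 / 5.187476 = 0.898317 mm/s


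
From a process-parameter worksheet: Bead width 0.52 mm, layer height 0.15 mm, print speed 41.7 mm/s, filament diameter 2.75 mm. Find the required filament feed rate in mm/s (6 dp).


Q = 0.52 * 0.15 * 41.7 = 3.2526 mm^3/s
A_fil = pi*(2.75/2)^2 = 5.93957361 mm^2
v_feed = 3.2526 / 5.93957361 = 0.547615 mm/s


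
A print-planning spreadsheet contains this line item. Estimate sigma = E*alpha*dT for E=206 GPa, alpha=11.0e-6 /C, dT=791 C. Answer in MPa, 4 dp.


sigma = 206*1000 * 11.0e-6 * 791 = 1792.406 MPa


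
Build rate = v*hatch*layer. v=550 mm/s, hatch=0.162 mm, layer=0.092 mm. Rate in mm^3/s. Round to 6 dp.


Rate = 550 * 0.162 * 0.092 = 8.1972 mm^3/s


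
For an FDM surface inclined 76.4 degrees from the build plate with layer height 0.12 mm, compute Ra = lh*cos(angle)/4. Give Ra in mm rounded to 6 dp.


Ra = 0.12 * cos(76.4) / 4 = 0.007054 mm


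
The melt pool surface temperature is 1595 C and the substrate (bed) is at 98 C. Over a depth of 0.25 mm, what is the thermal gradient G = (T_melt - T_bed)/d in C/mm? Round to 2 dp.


G = (1595-98)/0.25 = 5988.0 C/mm


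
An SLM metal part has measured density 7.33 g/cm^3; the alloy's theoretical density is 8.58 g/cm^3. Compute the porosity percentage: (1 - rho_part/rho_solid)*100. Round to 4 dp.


Porosity = (1-7.33/8.58)*100 = 14.5688 %


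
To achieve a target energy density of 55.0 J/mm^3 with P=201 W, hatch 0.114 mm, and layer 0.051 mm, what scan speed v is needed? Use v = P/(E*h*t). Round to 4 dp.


v = 201 / (55.0*0.114*0.051) = 628.5768 mm/s


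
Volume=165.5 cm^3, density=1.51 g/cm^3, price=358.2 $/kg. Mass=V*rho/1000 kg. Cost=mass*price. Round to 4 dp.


Mass = 165.5*1.51/1000 = 0.249905 kg
Cost = 0.249905 * 358.2 = 89.516 $


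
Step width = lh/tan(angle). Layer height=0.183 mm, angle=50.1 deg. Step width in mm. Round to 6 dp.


step = 0.183 / tan(50.1) = 0.153012 mm


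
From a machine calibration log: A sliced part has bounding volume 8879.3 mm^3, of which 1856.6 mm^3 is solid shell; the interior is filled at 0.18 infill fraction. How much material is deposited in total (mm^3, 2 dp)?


V_infill = (8879.3 - 1856.6) * 0.18 = 1264.09
V_total = 1856.6 + 1264.09 = 3120.69 mm^3


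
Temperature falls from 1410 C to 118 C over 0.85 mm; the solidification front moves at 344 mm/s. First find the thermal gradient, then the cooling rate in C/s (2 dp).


G = (1410-118)/0.85 = 1520.0 C/mm
CR = 1520.0 * 344 = 522880.0 C/s


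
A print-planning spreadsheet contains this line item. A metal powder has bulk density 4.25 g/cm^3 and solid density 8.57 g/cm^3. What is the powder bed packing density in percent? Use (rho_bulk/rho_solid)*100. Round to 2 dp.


Packing = (4.25/8.57)*100 = 49.59 %


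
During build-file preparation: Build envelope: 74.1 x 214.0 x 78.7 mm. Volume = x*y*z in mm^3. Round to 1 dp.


V = 74.1 * 214.0 * 78.7 = 1247977.4 mm^3


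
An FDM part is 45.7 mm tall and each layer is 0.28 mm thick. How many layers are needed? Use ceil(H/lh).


Layers = ceil(45.7/0.28) = 164


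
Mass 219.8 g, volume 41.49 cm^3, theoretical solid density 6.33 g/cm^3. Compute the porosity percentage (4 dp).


rho_part = 219.8 / 41.49 = 5.29766209 g/cm^3
Porosity = (1 - 5.29766209/6.33)*100 = 16.3087 %


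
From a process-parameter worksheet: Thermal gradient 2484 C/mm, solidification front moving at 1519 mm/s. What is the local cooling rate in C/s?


CR = 2484 * 1519 = 3773196 C/s


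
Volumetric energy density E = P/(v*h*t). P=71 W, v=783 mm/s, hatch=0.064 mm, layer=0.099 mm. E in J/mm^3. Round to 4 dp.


E = 71 / (783*0.064*0.099) = 14.3114 J/mm^3


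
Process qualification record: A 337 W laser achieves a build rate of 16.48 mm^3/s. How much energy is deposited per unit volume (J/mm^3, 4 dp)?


SE = 337 / 16.48 = 20.449 J/mm^3


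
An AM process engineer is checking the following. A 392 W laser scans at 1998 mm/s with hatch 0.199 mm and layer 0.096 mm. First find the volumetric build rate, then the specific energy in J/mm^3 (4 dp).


Build rate = 1998 * 0.199 * 0.096 = 38.169792 mm^3/s
SE = 392 / 38.169792 = 10.2699 J/mm^3


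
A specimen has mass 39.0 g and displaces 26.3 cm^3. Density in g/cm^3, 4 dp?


rho = 39.0 / 26.3 = 1.4829 g/cm^3


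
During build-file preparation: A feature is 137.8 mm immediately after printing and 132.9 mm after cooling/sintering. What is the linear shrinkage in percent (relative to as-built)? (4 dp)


Shrinkage = ((137.8-132.9)/137.8)*100 = 3.5559 %


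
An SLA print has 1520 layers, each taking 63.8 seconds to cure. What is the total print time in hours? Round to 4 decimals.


t = 1520 * 63.8 / 3600 = 26.9378 hrs


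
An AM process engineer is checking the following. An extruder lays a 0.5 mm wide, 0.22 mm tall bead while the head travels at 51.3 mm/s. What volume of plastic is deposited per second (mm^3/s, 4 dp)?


Rate = 0.5 * 0.22 * 51.3 = 5.643 mm^3/s


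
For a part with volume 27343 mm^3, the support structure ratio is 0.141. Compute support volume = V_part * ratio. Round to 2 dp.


V_support = 27343 * 0.141 = 3855.36 mm^3


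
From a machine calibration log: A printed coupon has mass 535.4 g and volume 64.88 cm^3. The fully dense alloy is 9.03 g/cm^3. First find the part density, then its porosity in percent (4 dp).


rho_part = 535.4 / 64.88 = 8.25215783 g/cm^3
Porosity = (1 - 8.25215783/9.03)*100 = 8.614 %


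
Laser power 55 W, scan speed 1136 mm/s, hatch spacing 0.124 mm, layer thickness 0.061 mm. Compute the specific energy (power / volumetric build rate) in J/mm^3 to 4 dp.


Build rate = 1136 * 0.124 * 0.061 = 8.592704 mm^3/s
SE = 55 / 8.592704 = 6.4008 J/mm^3


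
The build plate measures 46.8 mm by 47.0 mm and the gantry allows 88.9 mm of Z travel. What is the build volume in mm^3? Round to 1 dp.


V = 46.8 * 47.0 * 88.9 = 195544.4 mm^3


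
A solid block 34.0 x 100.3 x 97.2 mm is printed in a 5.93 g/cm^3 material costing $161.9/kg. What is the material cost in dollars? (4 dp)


V = 34.0 * 100.3 * 97.2 = 331471.44 mm^3 = 331.47144 cm^3
Mass = 331.47144 * 5.93 / 1000 = 1.96562564 kg
Cost = 1.96562564 * 161.9 = 318.2348 $


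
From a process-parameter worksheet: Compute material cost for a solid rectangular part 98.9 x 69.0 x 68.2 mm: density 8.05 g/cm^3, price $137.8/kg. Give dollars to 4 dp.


V = 98.9 * 69.0 * 68.2 = 465403.62 mm^3 = 465.40362 cm^3
Mass = 465.40362 * 8.05 / 1000 = 3.74649914 kg
Cost = 3.74649914 * 137.8 = 516.2676 $


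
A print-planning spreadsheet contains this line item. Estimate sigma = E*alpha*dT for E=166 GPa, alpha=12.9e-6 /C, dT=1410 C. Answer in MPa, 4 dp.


sigma = 166*1000 * 12.9e-6 * 1410 = 3019.374 MPa


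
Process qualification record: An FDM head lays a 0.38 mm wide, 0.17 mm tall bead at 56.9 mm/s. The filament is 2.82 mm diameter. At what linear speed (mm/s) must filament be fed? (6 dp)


Q = 0.38 * 0.17 * 56.9 = 3.67574 mm^3/s
A_fil = pi*(2.82/2)^2 = 6.24580035 mm^2
v_feed = 3.67574 / 6.24580035 = 0.588514 mm/s


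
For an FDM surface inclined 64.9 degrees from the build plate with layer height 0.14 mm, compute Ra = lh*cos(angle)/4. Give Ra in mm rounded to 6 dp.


Ra = 0.14 * cos(64.9) / 4 = 0.014847 mm


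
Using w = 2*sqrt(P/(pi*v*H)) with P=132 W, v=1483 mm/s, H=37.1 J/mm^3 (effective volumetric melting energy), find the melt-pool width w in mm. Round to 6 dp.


w = 2*sqrt(132/(pi*1483*37.1)) = 0.055269 mm


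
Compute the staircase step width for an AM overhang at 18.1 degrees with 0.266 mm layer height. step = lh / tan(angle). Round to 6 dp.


step = 0.266 / tan(18.1) = 0.813828 mm


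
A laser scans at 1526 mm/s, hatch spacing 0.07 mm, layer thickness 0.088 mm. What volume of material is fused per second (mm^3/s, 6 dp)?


Rate = 1526 * 0.07 * 0.088 = 9.40016 mm^3/s


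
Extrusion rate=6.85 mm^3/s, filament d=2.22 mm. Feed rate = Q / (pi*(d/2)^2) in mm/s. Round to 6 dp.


A = pi*(2.22/2)^2 = 3.870756
v = 6.85 / 3.870756 = 1.76968 mm/s


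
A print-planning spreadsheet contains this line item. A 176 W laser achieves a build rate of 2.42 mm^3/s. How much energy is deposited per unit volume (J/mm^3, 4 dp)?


SE = 176 / 2.42 = 72.7273 J/mm^3


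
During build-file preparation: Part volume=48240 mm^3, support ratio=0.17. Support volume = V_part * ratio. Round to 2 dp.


V_support = 48240 * 0.17 = 8200.8 mm^3


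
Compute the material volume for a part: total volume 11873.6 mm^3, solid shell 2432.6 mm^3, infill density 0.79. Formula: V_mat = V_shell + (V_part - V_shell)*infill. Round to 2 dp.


V_infill = (11873.6 - 2432.6) * 0.79 = 7458.39
V_total = 2432.6 + 7458.39 = 9890.99 mm^3


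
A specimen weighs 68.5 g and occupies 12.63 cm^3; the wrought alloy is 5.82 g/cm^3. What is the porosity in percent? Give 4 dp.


rho_part = 68.5 / 12.63 = 5.42359462 g/cm^3
Porosity = (1 - 5.42359462/5.82)*100 = 6.8111 %


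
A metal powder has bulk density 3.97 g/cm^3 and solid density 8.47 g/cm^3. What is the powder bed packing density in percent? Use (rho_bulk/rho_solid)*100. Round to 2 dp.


Packing = (3.97/8.47)*100 = 46.87 %


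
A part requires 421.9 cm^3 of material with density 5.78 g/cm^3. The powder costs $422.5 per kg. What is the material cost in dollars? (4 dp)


Mass = 421.9*5.78/1000 = 2.438582 kg
Cost = 2.438582 * 422.5 = 1030.3009 $


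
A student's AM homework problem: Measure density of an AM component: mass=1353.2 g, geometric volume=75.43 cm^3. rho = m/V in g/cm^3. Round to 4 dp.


rho = 1353.2 / 75.43 = 17.9398 g/cm^3


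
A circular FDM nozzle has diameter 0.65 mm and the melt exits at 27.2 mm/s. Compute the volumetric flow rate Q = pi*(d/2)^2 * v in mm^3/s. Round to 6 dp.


A = pi*(0.65/2)^2 = 0.33183072 mm^2
Q = 0.33183072 * 27.2 = 9.025796 mm^3/s


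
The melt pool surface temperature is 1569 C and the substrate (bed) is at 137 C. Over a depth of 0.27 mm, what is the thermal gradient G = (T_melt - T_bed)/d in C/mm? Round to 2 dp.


G = (1569-137)/0.27 = 5303.7 C/mm


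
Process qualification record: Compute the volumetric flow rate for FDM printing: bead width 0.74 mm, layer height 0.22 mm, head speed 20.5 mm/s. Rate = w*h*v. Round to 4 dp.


Rate = 0.74 * 0.22 * 20.5 = 3.3374 mm^3/s


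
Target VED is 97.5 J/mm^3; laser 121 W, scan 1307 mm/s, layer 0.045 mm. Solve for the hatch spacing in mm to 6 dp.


h = 121 / (97.5*1307*0.045) = 0.0211 mm


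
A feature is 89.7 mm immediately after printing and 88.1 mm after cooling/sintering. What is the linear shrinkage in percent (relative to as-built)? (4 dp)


Shrinkage = ((89.7-88.1)/89.7)*100 = 1.7837 %


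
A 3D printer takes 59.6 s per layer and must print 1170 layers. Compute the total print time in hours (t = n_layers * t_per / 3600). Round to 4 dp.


t = 1170 * 59.6 / 3600 = 19.37 hrs


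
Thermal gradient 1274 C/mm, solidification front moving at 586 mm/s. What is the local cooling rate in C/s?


CR = 1274 * 586 = 746564 C/s


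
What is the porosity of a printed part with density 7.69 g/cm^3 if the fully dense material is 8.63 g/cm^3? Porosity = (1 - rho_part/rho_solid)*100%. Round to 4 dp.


Porosity = (1-7.69/8.63)*100 = 10.8922 %


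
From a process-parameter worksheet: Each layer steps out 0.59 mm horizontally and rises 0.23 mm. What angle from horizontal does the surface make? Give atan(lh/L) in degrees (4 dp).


angle = atan(0.23/0.59) = 21.2974 degrees


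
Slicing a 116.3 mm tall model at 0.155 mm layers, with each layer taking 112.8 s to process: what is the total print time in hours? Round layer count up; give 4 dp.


Layers = ceil(116.3/0.155) = 751
t = 751 * 112.8 / 3600 = 23.5313 hrs


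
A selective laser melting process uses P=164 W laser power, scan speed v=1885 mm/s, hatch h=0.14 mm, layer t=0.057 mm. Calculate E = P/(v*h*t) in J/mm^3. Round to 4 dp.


E = 164 / (1885*0.14*0.057) = 10.9026 J/mm^3


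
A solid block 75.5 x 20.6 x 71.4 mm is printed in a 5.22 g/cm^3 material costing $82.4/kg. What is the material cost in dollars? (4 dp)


V = 75.5 * 20.6 * 71.4 = 111048.42 mm^3 = 111.04842 cm^3
Mass = 111.04842 * 5.22 / 1000 = 0.57967275 kg
Cost = 0.57967275 * 82.4 = 47.765 $


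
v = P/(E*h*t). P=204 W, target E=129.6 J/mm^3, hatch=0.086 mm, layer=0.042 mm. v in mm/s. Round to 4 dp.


v = 204 / (129.6*0.086*0.042) = 435.7902 mm/s


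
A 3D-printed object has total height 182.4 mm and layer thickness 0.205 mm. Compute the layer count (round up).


Layers = ceil(182.4/0.205) = 890


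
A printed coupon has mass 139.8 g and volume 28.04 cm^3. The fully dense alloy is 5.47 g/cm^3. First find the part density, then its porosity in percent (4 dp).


rho_part = 139.8 / 28.04 = 4.98573466 g/cm^3
Porosity = (1 - 4.98573466/5.47)*100 = 8.8531 %


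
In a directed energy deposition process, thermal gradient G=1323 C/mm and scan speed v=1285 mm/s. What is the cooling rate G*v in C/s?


CR = 1323 * 1285 = 1700055 C/s


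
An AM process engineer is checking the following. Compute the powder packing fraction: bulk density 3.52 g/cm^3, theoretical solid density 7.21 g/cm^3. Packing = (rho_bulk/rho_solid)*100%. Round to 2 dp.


Packing = (3.52/7.21)*100 = 48.82 %


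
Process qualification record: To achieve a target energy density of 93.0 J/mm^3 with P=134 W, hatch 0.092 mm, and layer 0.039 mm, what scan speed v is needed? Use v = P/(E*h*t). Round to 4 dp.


v = 134 / (93.0*0.092*0.039) = 401.5775 mm/s


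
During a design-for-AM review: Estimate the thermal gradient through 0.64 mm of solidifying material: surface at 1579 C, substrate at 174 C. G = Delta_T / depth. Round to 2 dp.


G = (1579-174)/0.64 = 2195.31 C/mm


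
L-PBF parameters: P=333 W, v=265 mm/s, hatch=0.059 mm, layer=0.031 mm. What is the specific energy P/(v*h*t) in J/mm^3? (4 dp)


Build rate = 265 * 0.059 * 0.031 = 0.484685 mm^3/s
SE = 333 / 0.484685 = 687.0442 J/mm^3


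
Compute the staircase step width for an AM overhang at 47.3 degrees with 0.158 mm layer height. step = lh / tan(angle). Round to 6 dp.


step = 0.158 / tan(47.3) = 0.145798 mm


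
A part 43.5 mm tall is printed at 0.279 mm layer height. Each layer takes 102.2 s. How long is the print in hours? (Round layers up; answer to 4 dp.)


Layers = ceil(43.5/0.279) = 156
t = 156 * 102.2 / 3600 = 4.4287 hrs


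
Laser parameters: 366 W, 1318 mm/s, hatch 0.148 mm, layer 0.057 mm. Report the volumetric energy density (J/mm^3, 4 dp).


E = 366 / (1318*0.148*0.057) = 32.9177 J/mm^3


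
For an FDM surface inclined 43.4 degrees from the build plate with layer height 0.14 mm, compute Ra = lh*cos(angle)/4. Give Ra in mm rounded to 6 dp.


Ra = 0.14 * cos(43.4) / 4 = 0.02543 mm


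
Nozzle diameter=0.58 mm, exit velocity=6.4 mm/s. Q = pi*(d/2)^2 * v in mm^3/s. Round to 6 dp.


A = pi*(0.58/2)^2 = 0.26420794 mm^2
Q = 0.26420794 * 6.4 = 1.690931 mm^3/s


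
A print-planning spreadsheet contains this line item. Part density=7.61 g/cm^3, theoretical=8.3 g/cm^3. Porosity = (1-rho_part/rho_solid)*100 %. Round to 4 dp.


Porosity = (1-7.61/8.3)*100 = 8.3133 %


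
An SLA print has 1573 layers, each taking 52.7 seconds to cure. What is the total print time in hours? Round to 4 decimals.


t = 1573 * 52.7 / 3600 = 23.027 hrs


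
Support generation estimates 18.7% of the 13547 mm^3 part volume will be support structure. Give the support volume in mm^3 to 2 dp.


V_support = 13547 * 0.187 = 2533.29 mm^3


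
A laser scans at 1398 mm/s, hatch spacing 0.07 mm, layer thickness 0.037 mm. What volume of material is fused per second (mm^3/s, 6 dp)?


Rate = 1398 * 0.07 * 0.037 = 3.62082 mm^3/s


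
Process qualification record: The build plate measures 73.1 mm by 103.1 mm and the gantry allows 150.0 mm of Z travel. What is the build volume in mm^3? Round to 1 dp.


V = 73.1 * 103.1 * 150.0 = 1130491.5 mm^3


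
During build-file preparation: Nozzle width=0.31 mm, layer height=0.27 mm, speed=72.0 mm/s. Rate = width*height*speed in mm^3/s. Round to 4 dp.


Rate = 0.31 * 0.27 * 72.0 = 6.0264 mm^3/s


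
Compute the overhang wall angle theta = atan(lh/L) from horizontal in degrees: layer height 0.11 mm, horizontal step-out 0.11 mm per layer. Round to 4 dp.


angle = atan(0.11/0.11) = 45.0 degrees


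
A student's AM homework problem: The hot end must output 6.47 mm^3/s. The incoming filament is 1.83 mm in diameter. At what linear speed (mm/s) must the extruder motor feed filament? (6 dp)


A = pi*(1.83/2)^2 = 2.63022
v = 6.47 / 2.63022 = 2.45987 mm/s


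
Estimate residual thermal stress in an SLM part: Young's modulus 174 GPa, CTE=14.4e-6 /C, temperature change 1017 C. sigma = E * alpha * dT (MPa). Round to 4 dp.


sigma = 174*1000 * 14.4e-6 * 1017 = 2548.1952 MPa


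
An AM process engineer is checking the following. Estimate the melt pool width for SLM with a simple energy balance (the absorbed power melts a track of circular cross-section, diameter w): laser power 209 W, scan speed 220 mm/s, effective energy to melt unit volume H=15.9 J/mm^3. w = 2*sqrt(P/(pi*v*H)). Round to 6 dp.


w = 2*sqrt(209/(pi*220*15.9)) = 0.275815 mm


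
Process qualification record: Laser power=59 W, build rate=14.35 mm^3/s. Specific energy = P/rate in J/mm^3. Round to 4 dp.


SE = 59 / 14.35 = 4.1115 J/mm^3


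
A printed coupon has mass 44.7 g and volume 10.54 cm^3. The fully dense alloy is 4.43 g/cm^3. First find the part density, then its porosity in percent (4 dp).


rho_part = 44.7 / 10.54 = 4.24098672 g/cm^3
Porosity = (1 - 4.24098672/4.43)*100 = 4.2667 %


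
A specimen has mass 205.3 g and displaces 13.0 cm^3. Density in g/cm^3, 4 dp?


rho = 205.3 / 13.0 = 15.7923 g/cm^3


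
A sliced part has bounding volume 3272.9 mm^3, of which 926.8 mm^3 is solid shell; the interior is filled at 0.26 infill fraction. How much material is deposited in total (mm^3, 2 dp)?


V_infill = (3272.9 - 926.8) * 0.26 = 609.99
V_total = 926.8 + 609.99 = 1536.79 mm^3


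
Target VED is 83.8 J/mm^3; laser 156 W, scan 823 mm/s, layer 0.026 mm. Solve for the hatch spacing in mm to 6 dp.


h = 156 / (83.8*823*0.026) = 0.086998 mm


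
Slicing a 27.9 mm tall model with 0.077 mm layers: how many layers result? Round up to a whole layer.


Layers = ceil(27.9/0.077) = 363


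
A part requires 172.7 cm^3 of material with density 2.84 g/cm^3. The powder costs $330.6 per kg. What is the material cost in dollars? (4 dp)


Mass = 172.7*2.84/1000 = 0.490468 kg
Cost = 0.490468 * 330.6 = 162.1487 $


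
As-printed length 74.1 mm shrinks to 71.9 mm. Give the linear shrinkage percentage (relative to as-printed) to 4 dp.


Shrinkage = ((74.1-71.9)/74.1)*100 = 2.969 %


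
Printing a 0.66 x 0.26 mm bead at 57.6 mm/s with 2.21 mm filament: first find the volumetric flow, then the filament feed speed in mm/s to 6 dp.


Q = 0.66 * 0.26 * 57.6 = 9.88416 mm^3/s
A_fil = pi*(2.21/2)^2 = 3.83596317 mm^2
v_feed = 9.88416 / 3.83596317 = 2.576709 mm/s


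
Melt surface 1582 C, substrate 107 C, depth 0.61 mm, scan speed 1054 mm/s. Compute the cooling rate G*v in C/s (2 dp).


G = (1582-107)/0.61 = 2418.03278689 C/mm
CR = 2418.03278689 * 1054 = 2548606.56 C/s


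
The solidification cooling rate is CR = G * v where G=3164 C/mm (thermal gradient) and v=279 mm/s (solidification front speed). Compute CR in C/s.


CR = 3164 * 279 = 882756 C/s


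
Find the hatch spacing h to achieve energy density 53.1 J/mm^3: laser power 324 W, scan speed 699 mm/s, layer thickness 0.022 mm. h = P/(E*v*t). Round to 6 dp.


h = 324 / (53.1*699*0.022) = 0.396781 mm


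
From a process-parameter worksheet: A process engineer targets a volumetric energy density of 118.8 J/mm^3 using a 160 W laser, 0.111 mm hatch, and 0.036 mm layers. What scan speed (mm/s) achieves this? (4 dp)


v = 160 / (118.8*0.111*0.036) = 337.0374 mm/s


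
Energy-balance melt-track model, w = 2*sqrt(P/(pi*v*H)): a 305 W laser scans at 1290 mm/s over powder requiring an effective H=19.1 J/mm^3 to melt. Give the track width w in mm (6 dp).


w = 2*sqrt(305/(pi*1290*19.1)) = 0.125543 mm


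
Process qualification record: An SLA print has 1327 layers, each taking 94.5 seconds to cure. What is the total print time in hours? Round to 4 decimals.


t = 1327 * 94.5 / 3600 = 34.8338 hrs


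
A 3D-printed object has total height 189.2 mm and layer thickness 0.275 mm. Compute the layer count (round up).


Layers = ceil(189.2/0.275) = 688


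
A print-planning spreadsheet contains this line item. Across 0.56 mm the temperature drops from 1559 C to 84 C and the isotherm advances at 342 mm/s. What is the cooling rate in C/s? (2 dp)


G = (1559-84)/0.56 = 2633.92857143 C/mm
CR = 2633.92857143 * 342 = 900803.57 C/s


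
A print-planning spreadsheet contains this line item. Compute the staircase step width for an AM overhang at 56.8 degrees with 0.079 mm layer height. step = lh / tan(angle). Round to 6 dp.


step = 0.079 / tan(56.8) = 0.051696 mm


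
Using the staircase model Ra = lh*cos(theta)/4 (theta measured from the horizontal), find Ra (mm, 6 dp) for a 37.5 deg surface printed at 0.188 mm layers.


Ra = 0.188 * cos(37.5) / 4 = 0.037288 mm


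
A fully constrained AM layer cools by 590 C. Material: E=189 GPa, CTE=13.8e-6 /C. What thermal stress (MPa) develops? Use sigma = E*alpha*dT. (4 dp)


sigma = 189*1000 * 13.8e-6 * 590 = 1538.838 MPa


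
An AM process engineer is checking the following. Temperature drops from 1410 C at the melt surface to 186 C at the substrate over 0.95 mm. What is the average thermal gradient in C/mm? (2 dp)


G = (1410-186)/0.95 = 1288.42 C/mm


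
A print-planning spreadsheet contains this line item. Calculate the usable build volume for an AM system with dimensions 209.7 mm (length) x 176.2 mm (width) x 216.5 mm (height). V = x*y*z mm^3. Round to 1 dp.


V = 209.7 * 176.2 * 216.5 = 7999488.8 mm^3


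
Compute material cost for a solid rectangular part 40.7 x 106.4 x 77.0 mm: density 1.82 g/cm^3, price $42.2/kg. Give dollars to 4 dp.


V = 40.7 * 106.4 * 77.0 = 333446.96 mm^3 = 333.44696 cm^3
Mass = 333.44696 * 1.82 / 1000 = 0.60687347 kg
Cost = 0.60687347 * 42.2 = 25.6101 $


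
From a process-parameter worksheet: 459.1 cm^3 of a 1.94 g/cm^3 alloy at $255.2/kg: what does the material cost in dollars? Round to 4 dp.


Mass = 459.1*1.94/1000 = 0.890654 kg
Cost = 0.890654 * 255.2 = 227.2949 $


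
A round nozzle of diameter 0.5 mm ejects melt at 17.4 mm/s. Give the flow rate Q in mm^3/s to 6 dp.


A = pi*(0.5/2)^2 = 0.19634954 mm^2
Q = 0.19634954 * 17.4 = 3.416482 mm^3/s


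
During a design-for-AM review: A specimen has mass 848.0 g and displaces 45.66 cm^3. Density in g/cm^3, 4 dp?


rho = 848.0 / 45.66 = 18.5721 g/cm^3


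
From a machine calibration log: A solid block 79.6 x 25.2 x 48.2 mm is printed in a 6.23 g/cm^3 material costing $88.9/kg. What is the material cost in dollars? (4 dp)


V = 79.6 * 25.2 * 48.2 = 96685.344 mm^3 = 96.685344 cm^3
Mass = 96.685344 * 6.23 / 1000 = 0.60234969 kg
Cost = 0.60234969 * 88.9 = 53.5489 $


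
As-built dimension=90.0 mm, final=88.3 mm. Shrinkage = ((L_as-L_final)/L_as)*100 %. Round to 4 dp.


Shrinkage = ((90.0-88.3)/90.0)*100 = 1.8889 %


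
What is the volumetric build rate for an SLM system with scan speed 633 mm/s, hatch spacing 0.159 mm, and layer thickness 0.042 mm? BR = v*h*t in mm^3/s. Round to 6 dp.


Rate = 633 * 0.159 * 0.042 = 4.227174 mm^3/s


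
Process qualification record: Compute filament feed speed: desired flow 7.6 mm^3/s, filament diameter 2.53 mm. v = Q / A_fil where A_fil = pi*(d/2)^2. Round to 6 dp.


A = pi*(2.53/2)^2 = 5.027255
v = 7.6 / 5.027255 = 1.511759 mm/s


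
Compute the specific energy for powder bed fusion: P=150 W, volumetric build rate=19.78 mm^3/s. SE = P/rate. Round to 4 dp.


SE = 150 / 19.78 = 7.5834 J/mm^3


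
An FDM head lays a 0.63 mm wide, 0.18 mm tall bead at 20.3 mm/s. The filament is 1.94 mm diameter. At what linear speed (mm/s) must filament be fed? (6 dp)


Q = 0.63 * 0.18 * 20.3 = 2.30202 mm^3/s
A_fil = pi*(1.94/2)^2 = 2.95592453 mm^2
v_feed = 2.30202 / 2.95592453 = 0.778782 mm/s


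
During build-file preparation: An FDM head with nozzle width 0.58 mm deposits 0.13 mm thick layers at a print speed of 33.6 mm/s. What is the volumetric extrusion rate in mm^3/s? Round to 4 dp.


Rate = 0.58 * 0.13 * 33.6 = 2.5334 mm^3/s


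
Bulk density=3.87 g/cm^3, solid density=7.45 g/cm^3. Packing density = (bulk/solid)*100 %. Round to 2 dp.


Packing = (3.87/7.45)*100 = 51.95 %


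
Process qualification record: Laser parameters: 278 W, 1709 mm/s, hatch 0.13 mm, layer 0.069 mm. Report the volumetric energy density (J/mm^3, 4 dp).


E = 278 / (1709*0.13*0.069) = 18.1347 J/mm^3


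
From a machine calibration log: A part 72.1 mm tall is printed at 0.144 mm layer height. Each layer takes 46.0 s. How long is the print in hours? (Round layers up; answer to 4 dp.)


Layers = ceil(72.1/0.144) = 501
t = 501 * 46.0 / 3600 = 6.4017 hrs


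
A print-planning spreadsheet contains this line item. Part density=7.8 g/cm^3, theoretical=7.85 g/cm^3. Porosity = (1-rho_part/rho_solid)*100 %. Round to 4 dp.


Porosity = (1-7.8/7.85)*100 = 0.6369 %


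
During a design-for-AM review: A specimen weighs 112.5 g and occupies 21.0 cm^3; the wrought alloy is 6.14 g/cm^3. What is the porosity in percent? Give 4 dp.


rho_part = 112.5 / 21.0 = 5.35714286 g/cm^3
Porosity = (1 - 5.35714286/6.14)*100 = 12.7501 %


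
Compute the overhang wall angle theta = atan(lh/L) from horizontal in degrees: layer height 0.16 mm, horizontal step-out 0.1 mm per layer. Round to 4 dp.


angle = atan(0.16/0.1) = 57.9946 degrees


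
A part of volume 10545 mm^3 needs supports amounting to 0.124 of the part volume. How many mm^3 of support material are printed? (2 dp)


V_support = 10545 * 0.124 = 1307.58 mm^3


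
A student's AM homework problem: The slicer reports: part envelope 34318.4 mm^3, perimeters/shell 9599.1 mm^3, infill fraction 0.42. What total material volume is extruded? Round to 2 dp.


V_infill = (34318.4 - 9599.1) * 0.42 = 10382.11
V_total = 9599.1 + 10382.11 = 19981.21 mm^3


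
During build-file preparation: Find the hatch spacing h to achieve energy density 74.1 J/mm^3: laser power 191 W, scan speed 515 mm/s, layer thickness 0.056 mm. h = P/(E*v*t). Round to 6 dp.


h = 191 / (74.1*515*0.056) = 0.089376 mm


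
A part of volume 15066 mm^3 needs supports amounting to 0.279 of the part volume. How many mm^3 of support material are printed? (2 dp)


V_support = 15066 * 0.279 = 4203.41 mm^3


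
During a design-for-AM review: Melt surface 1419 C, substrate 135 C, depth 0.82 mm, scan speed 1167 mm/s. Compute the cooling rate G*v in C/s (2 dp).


G = (1419-135)/0.82 = 1565.85365854 C/mm
CR = 1565.85365854 * 1167 = 1827351.22 C/s


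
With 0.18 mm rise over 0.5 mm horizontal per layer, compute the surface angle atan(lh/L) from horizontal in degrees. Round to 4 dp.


angle = atan(0.18/0.5) = 19.7989 degrees


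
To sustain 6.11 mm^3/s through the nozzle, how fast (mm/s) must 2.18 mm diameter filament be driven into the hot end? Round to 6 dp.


A = pi*(2.18/2)^2 = 3.732526
v = 6.11 / 3.732526 = 1.636961 mm/s


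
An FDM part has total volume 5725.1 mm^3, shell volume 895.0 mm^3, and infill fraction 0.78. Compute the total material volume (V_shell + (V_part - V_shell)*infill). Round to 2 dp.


V_infill = (5725.1 - 895.0) * 0.78 = 3767.48
V_total = 895.0 + 3767.48 = 4662.48 mm^3


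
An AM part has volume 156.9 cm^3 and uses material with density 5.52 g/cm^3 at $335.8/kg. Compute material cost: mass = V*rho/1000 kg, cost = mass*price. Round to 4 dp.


Mass = 156.9*5.52/1000 = 0.866088 kg
Cost = 0.866088 * 335.8 = 290.8324 $


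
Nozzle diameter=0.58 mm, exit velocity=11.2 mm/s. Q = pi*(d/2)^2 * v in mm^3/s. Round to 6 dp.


A = pi*(0.58/2)^2 = 0.26420794 mm^2
Q = 0.26420794 * 11.2 = 2.959129 mm^3/s


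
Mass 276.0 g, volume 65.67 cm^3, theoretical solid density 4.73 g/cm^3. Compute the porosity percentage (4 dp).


rho_part = 276.0 / 65.67 = 4.20283234 g/cm^3
Porosity = (1 - 4.20283234/4.73)*100 = 11.1452 %


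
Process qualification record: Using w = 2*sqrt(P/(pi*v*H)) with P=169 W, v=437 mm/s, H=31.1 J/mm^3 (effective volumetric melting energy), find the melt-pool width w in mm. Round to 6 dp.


w = 2*sqrt(169/(pi*437*31.1)) = 0.125828 mm


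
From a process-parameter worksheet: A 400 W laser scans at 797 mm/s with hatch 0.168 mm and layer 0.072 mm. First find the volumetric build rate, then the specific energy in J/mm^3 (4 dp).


Build rate = 797 * 0.168 * 0.072 = 9.640512 mm^3/s
SE = 400 / 9.640512 = 41.4916 J/mm^3


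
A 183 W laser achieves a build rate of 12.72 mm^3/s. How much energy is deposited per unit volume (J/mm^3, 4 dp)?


SE = 183 / 12.72 = 14.3868 J/mm^3


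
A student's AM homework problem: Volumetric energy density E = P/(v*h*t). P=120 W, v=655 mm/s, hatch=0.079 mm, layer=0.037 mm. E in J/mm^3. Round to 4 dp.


E = 120 / (655*0.079*0.037) = 62.6774 J/mm^3


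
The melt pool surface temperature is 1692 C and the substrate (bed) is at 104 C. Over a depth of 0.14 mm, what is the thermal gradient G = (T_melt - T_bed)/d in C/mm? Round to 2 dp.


G = (1692-104)/0.14 = 11342.86 C/mm


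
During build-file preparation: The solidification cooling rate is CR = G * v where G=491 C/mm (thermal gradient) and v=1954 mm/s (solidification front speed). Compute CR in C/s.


CR = 491 * 1954 = 959414 C/s


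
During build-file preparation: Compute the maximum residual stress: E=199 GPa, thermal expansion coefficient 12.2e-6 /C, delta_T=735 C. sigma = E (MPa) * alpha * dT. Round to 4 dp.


sigma = 199*1000 * 12.2e-6 * 735 = 1784.433 MPa


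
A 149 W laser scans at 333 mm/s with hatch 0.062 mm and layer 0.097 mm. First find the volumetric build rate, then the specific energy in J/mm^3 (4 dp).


Build rate = 333 * 0.062 * 0.097 = 2.002662 mm^3/s
SE = 149 / 2.002662 = 74.401 J/mm^3


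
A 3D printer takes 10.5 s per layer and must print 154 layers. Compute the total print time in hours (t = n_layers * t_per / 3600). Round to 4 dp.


t = 154 * 10.5 / 3600 = 0.4492 hrs


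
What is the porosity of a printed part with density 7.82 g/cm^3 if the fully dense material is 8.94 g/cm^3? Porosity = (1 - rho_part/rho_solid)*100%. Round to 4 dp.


Porosity = (1-7.82/8.94)*100 = 12.528 %


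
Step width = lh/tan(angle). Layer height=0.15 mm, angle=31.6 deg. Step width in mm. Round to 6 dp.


step = 0.15 / tan(31.6) = 0.243822 mm


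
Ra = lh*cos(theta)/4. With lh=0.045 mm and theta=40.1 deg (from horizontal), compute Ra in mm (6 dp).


Ra = 0.045 * cos(40.1) / 4 = 0.008605 mm


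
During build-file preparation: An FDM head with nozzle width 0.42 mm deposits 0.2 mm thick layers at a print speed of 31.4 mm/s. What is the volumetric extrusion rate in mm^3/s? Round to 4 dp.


Rate = 0.42 * 0.2 * 31.4 = 2.6376 mm^3/s


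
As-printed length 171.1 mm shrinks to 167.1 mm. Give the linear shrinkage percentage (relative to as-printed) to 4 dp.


Shrinkage = ((171.1-167.1)/171.1)*100 = 2.3378 %


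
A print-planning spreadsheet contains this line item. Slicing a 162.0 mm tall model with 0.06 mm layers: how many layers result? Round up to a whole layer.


Layers = ceil(162.0/0.06) = 2700


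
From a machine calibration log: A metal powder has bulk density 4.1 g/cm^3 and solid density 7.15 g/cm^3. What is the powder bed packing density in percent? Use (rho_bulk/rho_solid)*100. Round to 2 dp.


Packing = (4.1/7.15)*100 = 57.34 %


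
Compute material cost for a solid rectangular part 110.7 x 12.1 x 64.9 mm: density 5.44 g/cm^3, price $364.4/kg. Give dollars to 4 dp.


V = 110.7 * 12.1 * 64.9 = 86931.603 mm^3 = 86.931603 cm^3
Mass = 86.931603 * 5.44 / 1000 = 0.47290792 kg
Cost = 0.47290792 * 364.4 = 172.3276 $


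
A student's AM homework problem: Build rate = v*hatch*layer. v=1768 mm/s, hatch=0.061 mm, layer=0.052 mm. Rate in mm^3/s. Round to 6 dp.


Rate = 1768 * 0.061 * 0.052 = 5.608096 mm^3/s


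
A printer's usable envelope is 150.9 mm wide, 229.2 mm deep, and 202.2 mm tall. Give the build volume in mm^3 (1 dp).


V = 150.9 * 229.2 * 202.2 = 6993345.8 mm^3


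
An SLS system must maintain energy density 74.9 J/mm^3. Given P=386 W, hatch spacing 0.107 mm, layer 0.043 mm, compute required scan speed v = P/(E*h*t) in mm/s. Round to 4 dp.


v = 386 / (74.9*0.107*0.043) = 1120.0909 mm/s


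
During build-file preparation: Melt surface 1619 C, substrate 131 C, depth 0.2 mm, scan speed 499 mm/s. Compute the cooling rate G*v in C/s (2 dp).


G = (1619-131)/0.2 = 7440.0 C/mm
CR = 7440.0 * 499 = 3712560.0 C/s


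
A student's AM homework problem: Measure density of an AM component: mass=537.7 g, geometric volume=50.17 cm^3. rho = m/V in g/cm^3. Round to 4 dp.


rho = 537.7 / 50.17 = 10.7176 g/cm^3


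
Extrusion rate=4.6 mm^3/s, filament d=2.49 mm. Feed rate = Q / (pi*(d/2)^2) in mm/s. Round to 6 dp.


A = pi*(2.49/2)^2 = 4.869547
v = 4.6 / 4.869547 = 0.944646 mm/s


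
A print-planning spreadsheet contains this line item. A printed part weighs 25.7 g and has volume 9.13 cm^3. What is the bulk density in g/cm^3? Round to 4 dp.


rho = 25.7 / 9.13 = 2.8149 g/cm^3


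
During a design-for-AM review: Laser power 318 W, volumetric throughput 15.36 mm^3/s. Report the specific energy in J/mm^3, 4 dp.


SE = 318 / 15.36 = 20.7031 J/mm^3


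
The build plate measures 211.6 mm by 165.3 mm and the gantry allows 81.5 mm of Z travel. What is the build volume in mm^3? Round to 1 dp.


V = 211.6 * 165.3 * 81.5 = 2850664.6 mm^3


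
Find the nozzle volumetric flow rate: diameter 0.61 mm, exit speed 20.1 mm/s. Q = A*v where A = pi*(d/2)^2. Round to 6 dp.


A = pi*(0.61/2)^2 = 0.29224666 mm^2
Q = 0.29224666 * 20.1 = 5.874158 mm^3/s


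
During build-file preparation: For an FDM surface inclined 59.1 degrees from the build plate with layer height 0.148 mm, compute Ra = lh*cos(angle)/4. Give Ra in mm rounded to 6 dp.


Ra = 0.148 * cos(59.1) / 4 = 0.019001 mm


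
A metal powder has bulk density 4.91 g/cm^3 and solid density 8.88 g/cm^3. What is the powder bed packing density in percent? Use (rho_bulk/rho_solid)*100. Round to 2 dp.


Packing = (4.91/8.88)*100 = 55.29 %


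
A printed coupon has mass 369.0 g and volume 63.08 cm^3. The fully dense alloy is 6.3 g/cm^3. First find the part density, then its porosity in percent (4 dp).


rho_part = 369.0 / 63.08 = 5.84971465 g/cm^3
Porosity = (1 - 5.84971465/6.3)*100 = 7.1474 %


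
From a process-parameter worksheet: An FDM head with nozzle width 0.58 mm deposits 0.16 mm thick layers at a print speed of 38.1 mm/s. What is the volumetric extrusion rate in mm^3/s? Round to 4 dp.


Rate = 0.58 * 0.16 * 38.1 = 3.5357 mm^3/s


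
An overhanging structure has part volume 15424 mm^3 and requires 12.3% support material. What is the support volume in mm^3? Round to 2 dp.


V_support = 15424 * 0.123 = 1897.15 mm^3


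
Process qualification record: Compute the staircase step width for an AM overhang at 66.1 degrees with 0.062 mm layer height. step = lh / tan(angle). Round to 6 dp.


step = 0.062 / tan(66.1) = 0.027475 mm


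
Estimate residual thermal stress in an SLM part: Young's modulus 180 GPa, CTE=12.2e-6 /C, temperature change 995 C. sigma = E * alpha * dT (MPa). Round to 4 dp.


sigma = 180*1000 * 12.2e-6 * 995 = 2185.02 MPa
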